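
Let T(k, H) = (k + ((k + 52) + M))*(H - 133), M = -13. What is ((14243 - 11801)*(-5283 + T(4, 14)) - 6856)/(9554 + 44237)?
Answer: -26566048/53791 ≈ -493.88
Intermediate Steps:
T(k, H) = (-133 + H)*(39 + 2*k) (T(k, H) = (k + ((k + 52) - 13))*(H - 133) = (k + ((52 + k) - 13))*(-133 + H) = (k + (39 + k))*(-133 + H) = (39 + 2*k)*(-133 + H) = (-133 + H)*(39 + 2*k))
((14243 - 11801)*(-5283 + T(4, 14)) - 6856)/(9554 + 44237) = ((14243 - 11801)*(-5283 + (-5187 - 266*4 + 39*14 + 2*14*4)) - 6856)/(9554 + 44237) = (2442*(-5283 + (-5187 - 1064 + 546 + 112)) - 6856)/53791 = (2442*(-5283 - 5593) - 6856)*(1/53791) = (2442*(-10876) - 6856)*(1/53791) = (-26559192 - 6856)*(1/53791) = -26566048*1/53791 = -26566048/53791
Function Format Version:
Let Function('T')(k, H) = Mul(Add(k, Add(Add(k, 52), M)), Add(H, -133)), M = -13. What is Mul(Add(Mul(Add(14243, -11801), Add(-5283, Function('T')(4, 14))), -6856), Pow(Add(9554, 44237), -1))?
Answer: Rational(-26566048, 53791) ≈ -493.88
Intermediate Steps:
Function('T')(k, H) = Mul(Add(-133, H), Add(39, Mul(2, k))) (Function('T')(k, H) = Mul(Add(k, Add(Add(k, 52), -13)), Add(H, -133)) = Mul(Add(k, Add(Add(52, k), -13)), Add(-133, H)) = Mul(Add(k, Add(39, k)), Add(-133, H)) = Mul(Add(39, Mul(2, k)), Add(-133, H)) = Mul(Add(-133, H), Add(39, Mul(2, k))))
Mul(Add(Mul(Add(14243, -11801), Add(-5283, Function('T')(4, 14))), -6856), Pow(Add(9554, 44237), -1)) = Mul(Add(Mul(Add(14243, -11801), Add(-5283, Add(-5187, Mul(-266, 4), Mul(39, 14), Mul(2, 14, 4)))), -6856), Pow(Add(9554, 44237), -1)) = Mul(Add(Mul(2442, Add(-5283, Add(-5187, -1064, 546, 112))), -6856), Pow(53791, -1)) = Mul(Add(Mul(2442, Add(-5283, -5593)), -6856), Rational(1, 53791)) = Mul(Add(Mul(2442, -10876), -6856), Rational(1, 53791)) = Mul(Add(-26559192, -6856), Rational(1, 53791)) = Mul(-26566048, Rational(1, 53791)) = Rational(-26566048, 53791)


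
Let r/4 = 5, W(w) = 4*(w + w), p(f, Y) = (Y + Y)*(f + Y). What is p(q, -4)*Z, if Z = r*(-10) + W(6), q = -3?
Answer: -8512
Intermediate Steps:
p(f, Y) = 2*Y*(Y + f) (p(f, Y) = (2*Y)*(Y + f) = 2*Y*(Y + f))
W(w) = 8*w (W(w) = 4*(2*w) = 8*w)
r = 20 (r = 4*5 = 20)
Z = -152 (Z = 20*(-10) + 8*6 = -200 + 48 = -152)
p(q, -4)*Z = (2*(-4)*(-4 - 3))*(-152) = (2*(-4)*(-7))*(-152) = 56*(-152) = -8512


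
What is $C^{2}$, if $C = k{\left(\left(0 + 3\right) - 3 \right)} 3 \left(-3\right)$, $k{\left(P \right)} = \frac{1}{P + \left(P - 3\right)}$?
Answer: $9$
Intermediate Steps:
$k{\left(P \right)} = \frac{1}{-3 + 2 P}$ ($k{\left(P \right)} = \frac{1}{P + \left(-3 + P\right)} = \frac{1}{-3 + 2 P}$)
$C = 3$ ($C = \frac{1}{-3 + 2 \left(\left(0 + 3\right) - 3\right)} 3 \left(-3\right) = \frac{1}{-3 + 2 \left(3 - 3\right)} 3 \left(-3\right) = \frac{1}{-3 + 2 \cdot 0} \cdot 3 \left(-3\right) = \frac{1}{-3 + 0} \cdot 3 \left(-3\right) = \frac{1}{-3} \cdot 3 \left(-3\right) = \left(- \frac{1}{3}\right) 3 \left(-3\right) = \left(-1\right) \left(-3\right) = 3$)
$C^{2} = 3^{2} = 9$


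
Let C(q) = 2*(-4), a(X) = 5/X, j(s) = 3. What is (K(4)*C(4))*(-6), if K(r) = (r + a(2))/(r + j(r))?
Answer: 312/7 ≈ 44.571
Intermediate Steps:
C(q) = -8
K(r) = (5/2 + r)/(3 + r) (K(r) = (r + 5/2)/(r + 3) = (r + 5*(½))/(3 + r) = (r + 5/2)/(3 + r) = (5/2 + r)/(3 + r))
(K(4)*C(4))*(-6) = (((5/2 + 4)/(3 + 4))*(-8))*(-6) = (((13/2)/7)*(-8))*(-6) = (((⅐)*(13/2))*(-8))*(-6) = ((13/14)*(-8))*(-6) = -52/7*(-6) = 312/7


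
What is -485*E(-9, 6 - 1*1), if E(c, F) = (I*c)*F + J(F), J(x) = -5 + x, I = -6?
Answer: -130950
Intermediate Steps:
E(c, F) = -5 + F - 6*F*c (E(c, F) = (-6*c)*F + (-5 + F) = -6*F*c + (-5 + F) = -5 + F - 6*F*c)
-485*E(-9, 6 - 1*1) = -485*(-5 + (6 - 1*1) - 6*(6 - 1*1)*(-9)) = -485*(-5 + (6 - 1) - 6*(6 - 1)*(-9)) = -485*(-5 + 5 - 6*5*(-9)) = -485*(-5 + 5 + 270) = -485*270 = -130950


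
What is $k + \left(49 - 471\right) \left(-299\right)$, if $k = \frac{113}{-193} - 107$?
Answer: $\frac{24331590}{193} \approx 1.2607 \cdot 10^{5}$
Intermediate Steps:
$k = - \frac{20764}{193}$ ($k = 113 \left(- \frac{1}{193}\right) - 107 = - \frac{113}{193} - 107 = - \frac{20764}{193} \approx -107.59$)
$k + \left(49 - 471\right) \left(-299\right) = - \frac{20764}{193} + \left(49 - 471\right) \left(-299\right) = - \frac{20764}{193} - -126178 = - \frac{20764}{193} + 126178 = \frac{24331590}{193}$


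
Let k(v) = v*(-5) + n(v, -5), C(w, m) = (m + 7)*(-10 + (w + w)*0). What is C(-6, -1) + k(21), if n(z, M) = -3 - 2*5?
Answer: -178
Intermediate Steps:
n(z, M) = -13 (n(z, M) = -3 - 10 = -13)
C(w, m) = -70 - 10*m (C(w, m) = (7 + m)*(-10 + (2*w)*0) = (7 + m)*(-10 + 0) = (7 + m)*(-10) = -70 - 10*m)
k(v) = -13 - 5*v (k(v) = v*(-5) - 13 = -5*v - 13 = -13 - 5*v)
C(-6, -1) + k(21) = (-70 - 10*(-1)) + (-13 - 5*21) = (-70 + 10) + (-13 - 105) = -60 - 118 = -178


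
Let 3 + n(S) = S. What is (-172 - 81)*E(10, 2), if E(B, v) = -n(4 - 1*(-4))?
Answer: 1265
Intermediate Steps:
n(S) = -3 + S
E(B, v) = -5 (E(B, v) = -(-3 + (4 - 1*(-4))) = -(-3 + (4 + 4)) = -(-3 + 8) = -1*5 = -5)
(-172 - 81)*E(10, 2) = (-172 - 81)*(-5) = -253*(-5) = 1265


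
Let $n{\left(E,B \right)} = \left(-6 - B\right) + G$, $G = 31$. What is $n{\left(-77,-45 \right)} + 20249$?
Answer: $20319$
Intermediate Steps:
$n{\left(E,B \right)} = 25 - B$ ($n{\left(E,B \right)} = \left(-6 - B\right) + 31 = 25 - B$)
$n{\left(-77,-45 \right)} + 20249 = \left(25 - -45\right) + 20249 = \left(25 + 45\right) + 20249 = 70 + 20249 = 20319$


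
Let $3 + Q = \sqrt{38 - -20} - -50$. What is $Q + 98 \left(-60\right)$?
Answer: $-5833 + \sqrt{58} \approx -5825.4$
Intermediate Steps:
$Q = 47 + \sqrt{58}$ ($Q = -3 + \left(\sqrt{38 - -20} - -50\right) = -3 + \left(\sqrt{38 + 20} + 50\right) = -3 + \left(\sqrt{58} + 50\right) = -3 + \left(50 + \sqrt{58}\right) = 47 + \sqrt{58} \approx 54.616$)
$Q + 98 \left(-60\right) = \left(47 + \sqrt{58}\right) + 98 \left(-60\right) = \left(47 + \sqrt{58}\right) - 5880 = -5833 + \sqrt{58}$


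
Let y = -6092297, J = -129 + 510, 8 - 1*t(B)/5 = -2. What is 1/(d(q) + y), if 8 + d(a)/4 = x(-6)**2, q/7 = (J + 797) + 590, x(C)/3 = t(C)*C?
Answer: -1/2852329 ≈ -3.5059e-7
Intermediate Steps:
t(B) = 50 (t(B) = 40 - 5*(-2) = 40 + 10 = 50)
J = 381
x(C) = 150*C (x(C) = 3*(50*C) = 150*C)
q = 12376 (q = 7*((381 + 797) + 590) = 7*(1178 + 590) = 7*1768 = 12376)
d(a) = 3239968 (d(a) = -32 + 4*(150*(-6))**2 = -32 + 4*(-900)**2 = -32 + 4*810000 = -32 + 3240000 = 3239968)
1/(d(q) + y) = 1/(3239968 - 6092297) = 1/(-2852329) = -1/2852329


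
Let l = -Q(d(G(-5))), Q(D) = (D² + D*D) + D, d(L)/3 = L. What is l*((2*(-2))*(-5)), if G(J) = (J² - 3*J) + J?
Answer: -443100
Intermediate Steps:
G(J) = J² - 2*J
d(L) = 3*L
Q(D) = D + 2*D² (Q(D) = (D² + D²) + D = 2*D² + D = D + 2*D²)
l = -22155 (l = -3*(-5*(-2 - 5))*(1 + 2*(3*(-5*(-2 - 5)))) = -3*(-5*(-7))*(1 + 2*(3*(-5*(-7)))) = -3*35*(1 + 2*(3*35)) = -105*(1 + 2*105) = -105*(1 + 210) = -105*211 = -1*22155 = -22155)
l*((2*(-2))*(-5)) = -22155*2*(-2)*(-5) = -(-88620)*(-5) = -22155*20 = -443100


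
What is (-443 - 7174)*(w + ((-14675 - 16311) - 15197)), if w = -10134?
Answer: 428966589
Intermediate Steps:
(-443 - 7174)*(w + ((-14675 - 16311) - 15197)) = (-443 - 7174)*(-10134 + ((-14675 - 16311) - 15197)) = -7617*(-10134 + (-30986 - 15197)) = -7617*(-10134 - 46183) = -7617*(-56317) = 428966589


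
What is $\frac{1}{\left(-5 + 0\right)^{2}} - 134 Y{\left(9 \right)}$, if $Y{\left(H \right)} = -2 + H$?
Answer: $- \frac{23449}{25} \approx -937.96$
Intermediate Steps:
$\frac{1}{\left(-5 + 0\right)^{2}} - 134 Y{\left(9 \right)} = \frac{1}{\left(-5 + 0\right)^{2}} - 134 \left(-2 + 9\right) = \frac{1}{\left(-5\right)^{2}} - 938 = \frac{1}{25} - 938 = - \frac{23449}{25}$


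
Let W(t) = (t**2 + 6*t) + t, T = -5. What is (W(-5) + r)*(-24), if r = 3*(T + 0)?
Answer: 600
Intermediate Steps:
W(t) = t**2 + 7*t
r = -15 (r = 3*(-5 + 0) = 3*(-5) = -15)
(W(-5) + r)*(-24) = (-5*(7 - 5) - 15)*(-24) = (-5*2 - 15)*(-24) = (-10 - 15)*(-24) = -25*(-24) = 600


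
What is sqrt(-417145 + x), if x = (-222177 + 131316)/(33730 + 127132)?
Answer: I*sqrt(10794301849971562)/160862 ≈ 645.87*I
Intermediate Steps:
x = -90861/160862 ≈ -0.56484
sqrt(-417145 + x) = sqrt(-417145 - 90861/160862) = sqrt(-67102869851/160862) = I*sqrt(10794301849971562)/160862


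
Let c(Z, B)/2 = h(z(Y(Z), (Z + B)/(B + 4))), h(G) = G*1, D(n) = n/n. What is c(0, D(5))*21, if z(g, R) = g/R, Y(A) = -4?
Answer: -840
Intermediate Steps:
D(n) = 1
h(G) = G
c(Z, B) = -8*(4 + B)/(B + Z) (c(Z, B) = 2*(-4*(B + 4)/(Z + B)) = 2*(-4*(4 + B)/(B + Z)) = -8*(4 + B)/(B + Z))
c(0, D(5))*21 = (8*(-4 - 1*1)/(1 + 0))*21 = (8*(-4 - 1)/1)*21 = (8*1*(-5))*21 = -40*21 = -840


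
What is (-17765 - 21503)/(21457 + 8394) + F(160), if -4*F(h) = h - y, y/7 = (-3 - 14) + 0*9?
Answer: -8485501/119404 ≈ -71.065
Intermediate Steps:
y = -119 (y = 7*((-3 - 14) + 0*9) = 7*(-17 + 0) = 7*(-17) = -119)
F(h) = -119/4 - h/4 (F(h) = -(h - 1*(-119))/4 = -(h + 119)/4 = -(119 + h)/4 = -119/4 - h/4)
(-17765 - 21503)/(21457 + 8394) + F(160) = (-17765 - 21503)/(21457 + 8394) + (-119/4 - 1/4*160) = -39268/29851 + (-119/4 - 40) = -39268*1/29851 - 279/4 = -39268/29851 - 279/4 = -8485501/119404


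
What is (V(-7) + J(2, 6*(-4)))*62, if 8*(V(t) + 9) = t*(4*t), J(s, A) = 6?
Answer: 1333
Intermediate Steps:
V(t) = -9 + t²/2 (V(t) = -9 + (t*(4*t))/8 = -9 + (4*t²)/8 = -9 + t²/2)
(V(-7) + J(2, 6*(-4)))*62 = ((-9 + (½)*(-7)²) + 6)*62 = ((-9 + (½)*49) + 6)*62 = ((-9 + 49/2) + 6)*62 = (31/2 + 6)*62 = (43/2)*62 = 1333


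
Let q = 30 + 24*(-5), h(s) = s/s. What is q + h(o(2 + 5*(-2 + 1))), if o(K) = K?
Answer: -89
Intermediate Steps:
h(s) = 1
q = -90 (q = 30 - 120 = -90)
q + h(o(2 + 5*(-2 + 1))) = -90 + 1 = -89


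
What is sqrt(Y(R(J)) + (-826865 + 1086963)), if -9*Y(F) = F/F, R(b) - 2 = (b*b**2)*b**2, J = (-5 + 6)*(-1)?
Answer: sqrt(2340881)/3 ≈ 510.00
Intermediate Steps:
J = -1 (J = 1*(-1) = -1)
R(b) = 2 + b**5 (R(b) = 2 + (b*b**2)*b**2 = 2 + b**3*b**2 = 2 + b**5)
Y(F) = -1/9 (Y(F) = -F/(9*F) = -1/9*1 = -1/9)
sqrt(Y(R(J)) + (-826865 + 1086963)) = sqrt(-1/9 + (-826865 + 1086963)) = sqrt(-1/9 + 260098) = sqrt(2340881/9) = sqrt(2340881)/3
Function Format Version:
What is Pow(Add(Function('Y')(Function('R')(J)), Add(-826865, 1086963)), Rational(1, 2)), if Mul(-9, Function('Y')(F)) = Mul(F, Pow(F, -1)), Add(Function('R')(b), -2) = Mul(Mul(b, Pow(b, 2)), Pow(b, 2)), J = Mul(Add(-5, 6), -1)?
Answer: Mul(Rational(1, 3), Pow(2340881, Rational(1, 2))) ≈ 510.00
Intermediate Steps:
J = -1 (J = Mul(1, -1) = -1)
Function('R')(b) = Add(2, Pow(b, 5)) (Function('R')(b) = Add(2, Mul(Mul(b, Pow(b, 2)), Pow(b, 2))) = Add(2, Mul(Pow(b, 3), Pow(b, 2))) = Add(2, Pow(b, 5)))
Function('Y')(F) = Rational(-1, 9) (Function('Y')(F) = Mul(Rational(-1, 9), Mul(F, Pow(F, -1))) = Mul(Rational(-1, 9), 1) = Rational(-1, 9))
Pow(Add(Function('Y')(Function('R')(J)), Add(-826865, 1086963)), Rational(1, 2)) = Pow(Add(Rational(-1, 9), Add(-826865, 1086963)), Rational(1, 2)) = Pow(Add(Rational(-1, 9), 260098), Rational(1, 2)) = Pow(Rational(2340881, 9), Rational(1, 2)) = Mul(Rational(1, 3), Pow(2340881, Rational(1, 2)))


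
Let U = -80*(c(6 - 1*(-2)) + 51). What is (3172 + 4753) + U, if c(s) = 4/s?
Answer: 3805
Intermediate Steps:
U = -4120 (U = -80*(4/(6 - 1*(-2)) + 51) = -80*(4/(6 + 2) + 51) = -80*(4/8 + 51) = -80*(4*(1/8) + 51) = -80*(1/2 + 51) = -80*103/2 = -4120)
(3172 + 4753) + U = (3172 + 4753) - 4120 = 7925 - 4120 = 3805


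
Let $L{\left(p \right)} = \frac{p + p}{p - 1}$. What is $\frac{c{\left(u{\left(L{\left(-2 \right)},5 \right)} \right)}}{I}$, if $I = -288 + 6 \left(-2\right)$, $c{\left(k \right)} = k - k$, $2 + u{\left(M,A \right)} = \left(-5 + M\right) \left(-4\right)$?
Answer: $0$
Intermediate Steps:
$L{\left(p \right)} = \frac{2 p}{-1 + p}$
$u{\left(M,A \right)} = 18 - 4 M$ ($u{\left(M,A \right)} = -2 + \left(-5 + M\right) \left(-4\right) = -2 - \left(-20 + 4 M\right) = 18 - 4 M$)
$c{\left(k \right)} = 0$
$I = -300$ ($I = -288 - 12 = -300$)
$\frac{c{\left(u{\left(L{\left(-2 \right)},5 \right)} \right)}}{I} = \frac{0}{-300} = 0 \left(- \frac{1}{300}\right) = 0$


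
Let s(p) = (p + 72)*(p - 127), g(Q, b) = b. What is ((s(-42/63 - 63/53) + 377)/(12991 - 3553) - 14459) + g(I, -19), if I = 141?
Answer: -265746142847/18354006 ≈ -14479.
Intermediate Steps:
s(p) = (-127 + p)*(72 + p) (s(p) = (72 + p)*(-127 + p) = (-127 + p)*(72 + p))
((s(-42/63 - 63/53) + 377)/(12991 - 3553) - 14459) + g(I, -19) = (((-9144 + (-42/63 - 63/53)² - 55*(-42/63 - 63/53)) + 377)/(12991 - 3553) - 14459) - 19 = (((-9144 + (-42*1/63 - 63*1/53)² - 55*(-42*1/63 - 63*1/53)) + 377)/9438 - 14459) - 19 = (((-9144 + (-⅔ - 63/53)² - 55*(-⅔ - 63/53)) + 377)*(1/9438) - 14459) - 19 = (((-9144 + (-295/159)² - 55*(-295/159)) + 377)*(1/9438) - 14459) - 19 = (((-9144 + 87025/25281 + 16225/159) + 377)*(1/9438) - 14459) - 19 = ((-228502664/25281 + 377)*(1/9438) - 14459) - 19 = (-218971727/25281*1/9438 - 14459) - 19 = (-16843979/18354006 - 14459) - 19 = -265397416733/18354006 - 19 = -265746142847/18354006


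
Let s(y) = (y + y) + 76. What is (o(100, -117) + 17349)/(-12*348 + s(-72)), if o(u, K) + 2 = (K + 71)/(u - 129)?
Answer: -503109/123076 ≈ -4.0878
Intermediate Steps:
o(u, K) = -2 + (71 + K)/(-129 + u) (o(u, K) = -2 + (K + 71)/(u - 129) = -2 + (71 + K)/(-129 + u))
s(y) = 76 + 2*y (s(y) = 2*y + 76 = 76 + 2*y)
(o(100, -117) + 17349)/(-12*348 + s(-72)) = ((329 - 117 - 2*100)/(-129 + 100) + 17349)/(-12*348 + (76 + 2*(-72))) = ((329 - 117 - 200)/(-29) + 17349)/(-4176 + (76 - 144)) = (-1/29*12 + 17349)/(-4176 - 68) = (-12/29 + 17349)/(-4244) = (503109/29)*(-1/4244) = -503109/123076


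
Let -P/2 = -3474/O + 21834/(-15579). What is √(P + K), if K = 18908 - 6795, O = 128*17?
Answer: √671643158502018/235416 ≈ 110.09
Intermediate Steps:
O = 2176
K = 12113
P = 5646235/941664 (P = -2*(-3474/2176 + 21834/(-15579)) = -2*(-3474*1/2176 + 21834*(-1/15579)) = -2*(-1737/1088 - 2426/1731) = -2*(-5646235/1883328) = 5646235/941664 ≈ 5.9960)
√(P + K) = √(5646235/941664 + 12113) = √(11412022267/941664) = √671643158502018/235416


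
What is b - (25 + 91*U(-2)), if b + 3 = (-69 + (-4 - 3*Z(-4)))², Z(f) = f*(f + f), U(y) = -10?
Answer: 29443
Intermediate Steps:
Z(f) = 2*f² (Z(f) = f*(2*f) = 2*f²)
b = 28558 (b = -3 + (-69 + (-4 - 6*(-4)²))² = -3 + (-69 + (-4 - 6*16))² = -3 + (-69 + (-4 - 3*32))² = -3 + (-69 + (-4 - 96))² = -3 + (-69 - 100)² = -3 + (-169)² = -3 + 28561 = 28558)
b - (25 + 91*U(-2)) = 28558 - (25 + 91*(-10)) = 28558 - (25 - 910) = 28558 - 1*(-885) = 28558 + 885 = 29443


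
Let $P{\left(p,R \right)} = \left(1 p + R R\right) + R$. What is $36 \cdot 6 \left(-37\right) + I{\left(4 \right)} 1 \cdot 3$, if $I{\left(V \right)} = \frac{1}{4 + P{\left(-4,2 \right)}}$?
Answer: $- \frac{15983}{2} \approx -7991.5$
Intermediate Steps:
$P{\left(p,R \right)} = R + p + R^{2}$ ($P{\left(p,R \right)} = \left(p + R^{2}\right) + R = R + p + R^{2}$)
$I{\left(V \right)} = \frac{1}{6}$ ($I{\left(V \right)} = \frac{1}{4 + \left(2 - 4 + 2^{2}\right)} = \frac{1}{4 + \left(2 - 4 + 4\right)} = \frac{1}{4 + 2} = \frac{1}{6}$)
$36 \cdot 6 \left(-37\right) + I{\left(4 \right)} 1 \cdot 3 = 36 \cdot 6 \left(-37\right) + \frac{1}{6} \cdot 1 \cdot 3 = 36 \left(-222\right) + \frac{1}{6} \cdot 3 = -7992 + \frac{1}{2} = - \frac{15983}{2}$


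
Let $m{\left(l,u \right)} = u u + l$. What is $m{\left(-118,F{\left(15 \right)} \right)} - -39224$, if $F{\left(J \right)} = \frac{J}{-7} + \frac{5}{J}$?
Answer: $\frac{17247190}{441} \approx 39109.0$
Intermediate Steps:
$F{\left(J \right)} = \frac{5}{J} - \frac{J}{7}$ ($F{\left(J \right)} = J \left(- \frac{1}{7}\right) + \frac{5}{J} = - \frac{J}{7} + \frac{5}{J} = \frac{5}{J} - \frac{J}{7}$)
$m{\left(l,u \right)} = l + u^{2}$ ($m{\left(l,u \right)} = u^{2} + l = l + u^{2}$)
$m{\left(-118,F{\left(15 \right)} \right)} - -39224 = \left(-118 + \left(\frac{5}{15} - \frac{15}{7}\right)^{2}\right) - -39224 = \left(-118 + \left(5 \cdot \frac{1}{15} - \frac{15}{7}\right)^{2}\right) + 39224 = \left(-118 + \left(\frac{1}{3} - \frac{15}{7}\right)^{2}\right) + 39224 = \left(-118 + \left(- \frac{38}{21}\right)^{2}\right) + 39224 = \left(-118 + \frac{1444}{441}\right) + 39224 = - \frac{50594}{441} + 39224 = \frac{17247190}{441}$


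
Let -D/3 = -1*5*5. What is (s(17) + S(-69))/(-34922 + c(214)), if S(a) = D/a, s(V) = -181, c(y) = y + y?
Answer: 698/132227 ≈ 0.0052788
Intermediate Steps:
D = 75 (D = -3*(-1*5)*5 = -(-15)*5 = -3*(-25) = 75)
c(y) = 2*y
S(a) = 75/a
(s(17) + S(-69))/(-34922 + c(214)) = (-181 + 75/(-69))/(-34922 + 2*214) = (-181 + 75*(-1/69))/(-34922 + 428) = (-181 - 25/23)/(-34494) = -4188/23*(-1/34494) = 698/132227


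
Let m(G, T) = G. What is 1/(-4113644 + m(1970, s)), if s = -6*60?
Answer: -1/4111674 ≈ -2.4321e-7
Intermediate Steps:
s = -360
1/(-4113644 + m(1970, s)) = 1/(-4113644 + 1970) = 1/(-4111674) = -1/4111674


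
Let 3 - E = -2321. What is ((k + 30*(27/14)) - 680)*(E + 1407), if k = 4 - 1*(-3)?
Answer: -2295098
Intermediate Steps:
E = 2324 (E = 3 - 1*(-2321) = 3 + 2321 = 2324)
k = 7 (k = 4 + 3 = 7)
((k + 30*(27/14)) - 680)*(E + 1407) = ((7 + 30*(27/14)) - 680)*(2324 + 1407) = ((7 + 30*(27*(1/14))) - 680)*3731 = ((7 + 30*(27/14)) - 680)*3731 = ((7 + 405/7) - 680)*3731 = (454/7 - 680)*3731 = -4306/7*3731 = -2295098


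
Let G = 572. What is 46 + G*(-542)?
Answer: -309978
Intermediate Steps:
46 + G*(-542) = 46 + 572*(-542) = 46 - 310024 = -309978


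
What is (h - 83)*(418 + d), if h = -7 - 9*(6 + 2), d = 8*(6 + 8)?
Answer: -85860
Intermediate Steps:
d = 112 (d = 8*14 = 112)
h = -79 (h = -7 - 9*8 = -7 - 72 = -79)
(h - 83)*(418 + d) = (-79 - 83)*(418 + 112) = -162*530 = -85860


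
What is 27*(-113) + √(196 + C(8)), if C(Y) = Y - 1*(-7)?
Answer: -3051 + √211 ≈ -3036.5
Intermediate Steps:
C(Y) = 7 + Y (C(Y) = Y + 7 = 7 + Y)
27*(-113) + √(196 + C(8)) = 27*(-113) + √(196 + (7 + 8)) = -3051 + √(196 + 15) = -3051 + √211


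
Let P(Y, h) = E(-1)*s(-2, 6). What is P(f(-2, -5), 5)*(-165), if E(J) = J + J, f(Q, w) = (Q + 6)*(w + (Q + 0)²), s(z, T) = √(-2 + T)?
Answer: 660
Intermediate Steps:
f(Q, w) = (6 + Q)*(w + Q²)
E(J) = 2*J
P(Y, h) = -4 (P(Y, h) = (2*(-1))*√(-2 + 6) = -2*√4 = -2*2 = -4)
P(f(-2, -5), 5)*(-165) = -4*(-165) = 660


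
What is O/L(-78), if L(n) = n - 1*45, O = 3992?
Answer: -3992/123 ≈ -32.455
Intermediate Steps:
L(n) = -45 + n (L(n) = n - 45 = -45 + n)
O/L(-78) = 3992/(-45 - 78) = 3992/(-123) = 3992*(-1/123) = -3992/123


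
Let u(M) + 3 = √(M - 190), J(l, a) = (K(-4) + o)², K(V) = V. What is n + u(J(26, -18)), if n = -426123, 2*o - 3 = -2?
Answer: -426126 + 3*I*√79/2 ≈ -4.2613e+5 + 13.332*I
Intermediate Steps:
o = ½ (o = 3/2 + (½)*(-2) = 3/2 - 1 = ½ ≈ 0.50000)
J(l, a) = 49/4 (J(l, a) = (-4 + ½)² = (-7/2)² = 49/4)
u(M) = -3 + √(-190 + M) (u(M) = -3 + √(M - 190) = -3 + √(-190 + M))
n + u(J(26, -18)) = -426123 + (-3 + √(-190 + 49/4)) = -426123 + (-3 + √(-711/4)) = -426123 + (-3 + 3*I*√79/2) = -426126 + 3*I*√79/2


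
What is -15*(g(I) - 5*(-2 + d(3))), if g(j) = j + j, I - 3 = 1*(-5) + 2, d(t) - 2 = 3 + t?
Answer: 450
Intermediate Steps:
d(t) = 5 + t (d(t) = 2 + (3 + t) = 5 + t)
I = 0 (I = 3 + (1*(-5) + 2) = 3 + (-5 + 2) = 3 - 3 = 0)
g(j) = 2*j
-15*(g(I) - 5*(-2 + d(3))) = -15*(2*0 - 5*(-2 + (5 + 3))) = -15*(0 - 5*(-2 + 8)) = -15*(0 - 5*6) = -15*(0 - 30) = -15*(-30) = 450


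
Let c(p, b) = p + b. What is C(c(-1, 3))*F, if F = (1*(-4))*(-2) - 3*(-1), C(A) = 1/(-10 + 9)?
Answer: -11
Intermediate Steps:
c(p, b) = b + p
C(A) = -1 (C(A) = 1/(-1) = -1)
F = 11 (F = -4*(-2) + 3 = 8 + 3 = 11)
C(c(-1, 3))*F = -1*11 = -11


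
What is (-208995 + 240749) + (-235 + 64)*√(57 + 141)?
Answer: 31754 - 513*√22 ≈ 29348.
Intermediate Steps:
(-208995 + 240749) + (-235 + 64)*√(57 + 141) = 31754 - 513*√22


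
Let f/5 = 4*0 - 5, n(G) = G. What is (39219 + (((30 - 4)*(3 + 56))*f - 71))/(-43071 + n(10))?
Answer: -798/43061 ≈ -0.018532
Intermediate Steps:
f = -25 (f = 5*(4*0 - 5) = 5*(0 - 5) = 5*(-5) = -25)
(39219 + (((30 - 4)*(3 + 56))*f - 71))/(-43071 + n(10)) = (39219 + (((30 - 4)*(3 + 56))*(-25) - 71))/(-43071 + 10) = (39219 + ((26*59)*(-25) - 71))/(-43061) = (39219 + (1534*(-25) - 71))*(-1/43061) = (39219 + (-38350 - 71))*(-1/43061) = (39219 - 38421)*(-1/43061) = 798*(-1/43061) = -798/43061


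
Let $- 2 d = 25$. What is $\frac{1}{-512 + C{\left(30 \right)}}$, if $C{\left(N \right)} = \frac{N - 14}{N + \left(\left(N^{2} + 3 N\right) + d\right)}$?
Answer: $- \frac{2015}{1031648} \approx -0.0019532$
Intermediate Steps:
$d = - \frac{25}{2}$ ($d = \left(- \frac{1}{2}\right) 25 = - \frac{25}{2} \approx -12.5$)
$C{\left(N \right)} = \frac{-14 + N}{- \frac{25}{2} + N^{2} + 4 N}$ ($C{\left(N \right)} = \frac{N - 14}{N - \left(\frac{25}{2} - N^{2} - 3 N\right)} = \frac{-14 + N}{N + \left(- \frac{25}{2} + N^{2} + 3 N\right)} = \frac{-14 + N}{- \frac{25}{2} + N^{2} + 4 N}$)
$\frac{1}{-512 + C{\left(30 \right)}} = \frac{1}{-512 + \frac{2 \left(-14 + 30\right)}{-25 + 2 \cdot 30^{2} + 8 \cdot 30}} = \frac{1}{-512 + 2 \frac{1}{-25 + 2 \cdot 900 + 240} \cdot 16} = \frac{1}{-512 + 2 \frac{1}{-25 + 1800 + 240} \cdot 16} = \frac{1}{-512 + 2 \cdot \frac{1}{2015} \cdot 16} = \frac{1}{-512 + \frac{32}{2015}} = \frac{1}{- \frac{1031648}{2015}} = - \frac{2015}{1031648}$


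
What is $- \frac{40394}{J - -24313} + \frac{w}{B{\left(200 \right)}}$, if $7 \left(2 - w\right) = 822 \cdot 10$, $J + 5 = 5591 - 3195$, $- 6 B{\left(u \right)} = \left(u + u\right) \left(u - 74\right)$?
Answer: $- \frac{16844017}{12267150} \approx -1.3731$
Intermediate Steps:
$B{\left(u \right)} = - \frac{u \left(-74 + u\right)}{3}$ ($B{\left(u \right)} = - \frac{\left(u + u\right) \left(u - 74\right)}{6} = - \frac{2 u \left(-74 + u\right)}{6} = - \frac{u \left(-74 + u\right)}{3}$)
$J = 2391$ ($J = -5 + \left(5591 - 3195\right) = -5 + 2396 = 2391$)
$w = - \frac{8206}{7}$ ($w = 2 - \frac{822 \cdot 10}{7} = 2 - \frac{8220}{7} = - \frac{8206}{7} \approx -1172.3$)
$- \frac{40394}{J - -24313} + \frac{w}{B{\left(200 \right)}} = - \frac{40394}{2391 - -24313} - \frac{8206}{7 \cdot \frac{1}{3} \cdot 200 \left(74 - 200\right)} = - \frac{40394}{2391 + 24313} - \frac{8206}{7 \cdot \frac{1}{3} \cdot 200 \left(74 - 200\right)} = - \frac{40394}{26704} - \frac{8206}{7 \cdot \frac{1}{3} \cdot 200 \left(-126\right)} = \left(-40394\right) \frac{1}{26704} - \frac{8206}{7 \left(-8400\right)} = - \frac{20197}{13352} - - \frac{4103}{29400} = - \frac{20197}{13352} + \frac{4103}{29400} = - \frac{16844017}{12267150}$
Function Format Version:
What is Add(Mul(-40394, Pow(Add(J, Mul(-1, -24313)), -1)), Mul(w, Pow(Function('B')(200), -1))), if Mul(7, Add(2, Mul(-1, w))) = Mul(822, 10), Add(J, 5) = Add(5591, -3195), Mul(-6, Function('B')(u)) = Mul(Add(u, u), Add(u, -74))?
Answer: Rational(-16844017, 12267150) ≈ -1.3731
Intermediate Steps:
Function('B')(u) = Mul(Rational(-1, 3), u, Add(-74, u)) (Function('B')(u) = Mul(Rational(-1, 6), Mul(Add(u, u), Add(u, -74))) = Mul(Rational(-1, 6), Mul(Mul(2, u), Add(-74, u))) = Mul(Rational(-1, 6), Mul(2, u, Add(-74, u))) = Mul(Rational(-1, 3), u, Add(-74, u)))
J = 2391 (J = Add(-5, Add(5591, -3195)) = Add(-5, 2396) = 2391)
w = Rational(-8206, 7) (w = Add(2, Mul(Rational(-1, 7), Mul(822, 10))) = Add(2, Mul(Rational(-1, 7), 8220)) = Add(2, Rational(-8220, 7)) = Rational(-8206, 7) ≈ -1172.3)
Add(Mul(-40394, Pow(Add(J, Mul(-1, -24313)), -1)), Mul(w, Pow(Function('B')(200), -1))) = Add(Mul(-40394, Pow(Add(2391, Mul(-1, -24313)), -1)), Mul(Rational(-8206, 7), Pow(Mul(Rational(1, 3), 200, Add(74, Mul(-1, 200))), -1))) = Add(Mul(-40394, Pow(Add(2391, 24313), -1)), Mul(Rational(-8206, 7), Pow(Mul(Rational(1, 3), 200, Add(74, -200)), -1))) = Add(Mul(-40394, Pow(26704, -1)), Mul(Rational(-8206, 7), Pow(Mul(Rational(1, 3), 200, -126), -1))) = Add(Mul(-40394, Rational(1, 26704)), Mul(Rational(-8206, 7), Pow(-8400, -1))) = Add(Rational(-20197, 13352), Mul(Rational(-8206, 7), Rational(-1, 8400))) = Add(Rational(-20197, 13352), Rational(4103, 29400)) = Rational(-16844017, 12267150)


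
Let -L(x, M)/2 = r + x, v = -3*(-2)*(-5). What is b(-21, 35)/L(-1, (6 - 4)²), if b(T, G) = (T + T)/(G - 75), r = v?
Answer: 21/1240 ≈ 0.016935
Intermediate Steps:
v = -30 (v = 6*(-5) = -30)
r = -30
b(T, G) = 2*T/(-75 + G) (b(T, G) = (2*T)/(-75 + G) = 2*T/(-75 + G))
L(x, M) = 60 - 2*x (L(x, M) = -2*(-30 + x) = 60 - 2*x)
b(-21, 35)/L(-1, (6 - 4)²) = (2*(-21)/(-75 + 35))/(60 - 2*(-1)) = (2*(-21)/(-40))/(60 + 2) = (2*(-21)*(-1/40))/62 = (21/20)*(1/62) = 21/1240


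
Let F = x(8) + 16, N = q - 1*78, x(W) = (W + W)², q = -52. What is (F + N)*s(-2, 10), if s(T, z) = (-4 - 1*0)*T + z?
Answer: 2556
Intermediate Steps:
x(W) = 4*W² (x(W) = (2*W)² = 4*W²)
s(T, z) = z - 4*T (s(T, z) = (-4 + 0)*T + z = -4*T + z = z - 4*T)
N = -130 (N = -52 - 1*78 = -52 - 78 = -130)
F = 272 (F = 4*8² + 16 = 4*64 + 16 = 256 + 16 = 272)
(F + N)*s(-2, 10) = (272 - 130)*(10 - 4*(-2)) = 142*(10 + 8) = 142*18 = 2556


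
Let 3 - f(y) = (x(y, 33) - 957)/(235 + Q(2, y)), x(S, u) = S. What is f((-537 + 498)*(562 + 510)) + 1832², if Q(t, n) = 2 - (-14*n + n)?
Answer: 607775776948/181089 ≈ 3.3562e+6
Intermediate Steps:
Q(t, n) = 2 + 13*n (Q(t, n) = 2 - (-13)*n = 2 + 13*n)
f(y) = 3 - (-957 + y)/(237 + 13*y) (f(y) = 3 - (y - 957)/(235 + (2 + 13*y)) = 3 - (-957 + y)/(237 + 13*y))
f((-537 + 498)*(562 + 510)) + 1832² = 2*(834 + 19*((-537 + 498)*(562 + 510)))/(237 + 13*((-537 + 498)*(562 + 510))) + 1832² = 2*(834 + 19*(-39*1072))/(237 + 13*(-39*1072)) + 3356224 = 2*(834 + 19*(-41808))/(237 + 13*(-41808)) + 3356224 = 2*(834 - 794352)/(237 - 543504) + 3356224 = 2*(-793518)/(-543267) + 3356224 = 2*(-1/543267)*(-793518) + 3356224 = 529012/181089 + 3356224 = 607775776948/181089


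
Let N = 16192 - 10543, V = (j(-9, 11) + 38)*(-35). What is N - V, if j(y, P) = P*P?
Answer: 11214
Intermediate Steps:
j(y, P) = P**2
V = -5565 (V = (11**2 + 38)*(-35) = (121 + 38)*(-35) = 159*(-35) = -5565)
N = 5649
N - V = 5649 - 1*(-5565) = 5649 + 5565 = 11214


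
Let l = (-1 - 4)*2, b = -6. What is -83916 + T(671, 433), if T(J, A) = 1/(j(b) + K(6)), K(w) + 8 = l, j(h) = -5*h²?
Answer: -16615369/198 ≈ -83916.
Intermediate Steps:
l = -10 (l = -5*2 = -10)
K(w) = -18 (K(w) = -8 - 10 = -18)
T(J, A) = -1/198 (T(J, A) = 1/(-5*(-6)² - 18) = 1/(-5*36 - 18) = 1/(-180 - 18) = 1/(-198) = -1/198)
-83916 + T(671, 433) = -83916 - 1/198 = -16615369/198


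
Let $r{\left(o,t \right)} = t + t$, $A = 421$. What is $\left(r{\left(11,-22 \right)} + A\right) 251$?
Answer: $94627$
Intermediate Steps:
$r{\left(o,t \right)} = 2 t$
$\left(r{\left(11,-22 \right)} + A\right) 251 = \left(2 \left(-22\right) + 421\right) 251 = \left(-44 + 421\right) 251 = 377 \cdot 251 = 94627$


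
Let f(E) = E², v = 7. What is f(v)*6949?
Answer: 340501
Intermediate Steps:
f(v)*6949 = 7²*6949 = 49*6949 = 340501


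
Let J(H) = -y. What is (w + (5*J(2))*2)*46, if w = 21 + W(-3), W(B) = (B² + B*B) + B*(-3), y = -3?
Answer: 3588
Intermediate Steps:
J(H) = 3 (J(H) = -1*(-3) = 3)
W(B) = -3*B + 2*B² (W(B) = (B² + B²) - 3*B = 2*B² - 3*B = -3*B + 2*B²)
w = 48 (w = 21 - 3*(-3 + 2*(-3)) = 21 - 3*(-3 - 6) = 21 - 3*(-9) = 21 + 27 = 48)
(w + (5*J(2))*2)*46 = (48 + (5*3)*2)*46 = (48 + 15*2)*46 = (48 + 30)*46 = 78*46 = 3588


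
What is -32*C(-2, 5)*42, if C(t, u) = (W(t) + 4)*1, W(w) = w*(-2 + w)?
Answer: -16128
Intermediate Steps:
C(t, u) = 4 + t*(-2 + t) (C(t, u) = (t*(-2 + t) + 4)*1 = (4 + t*(-2 + t))*1 = 4 + t*(-2 + t))
-32*C(-2, 5)*42 = -32*(4 - 2*(-2 - 2))*42 = -32*(4 - 2*(-4))*42 = -32*(4 + 8)*42 = -32*12*42 = -384*42 = -16128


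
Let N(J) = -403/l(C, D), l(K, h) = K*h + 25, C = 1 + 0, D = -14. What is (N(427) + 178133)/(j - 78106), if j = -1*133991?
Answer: -653020/777689 ≈ -0.83969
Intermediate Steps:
C = 1
j = -133991
l(K, h) = 25 + K*h
N(J) = -403/11 (N(J) = -403/(25 + 1*(-14)) = -403/(25 - 14) = -403/11)
(N(427) + 178133)/(j - 78106) = (-403/11 + 178133)/(-133991 - 78106) = (1959060/11)/(-212097) = (1959060/11)*(-1/212097) = -653020/777689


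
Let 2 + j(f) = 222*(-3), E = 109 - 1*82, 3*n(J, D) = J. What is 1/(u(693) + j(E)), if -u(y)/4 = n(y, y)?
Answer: -1/1592 ≈ -0.00062814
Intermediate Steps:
n(J, D) = J/3
E = 27 (E = 109 - 82 = 27)
u(y) = -4*y/3
j(f) = -668 (j(f) = -2 + 222*(-3) = -2 - 666 = -668)
1/(u(693) + j(E)) = 1/(-4/3*693 - 668) = 1/(-924 - 668) = 1/(-1592) = -1/1592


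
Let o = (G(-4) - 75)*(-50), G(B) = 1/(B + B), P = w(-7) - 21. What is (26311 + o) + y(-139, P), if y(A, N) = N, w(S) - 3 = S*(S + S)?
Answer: 120589/4 ≈ 30147.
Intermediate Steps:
w(S) = 3 + 2*S² (w(S) = 3 + S*(S + S) = 3 + S*(2*S) = 3 + 2*S²)
P = 80 (P = (3 + 2*(-7)²) - 21 = (3 + 2*49) - 21 = (3 + 98) - 21 = 101 - 21 = 80)
G(B) = 1/(2*B)
o = 15025/4 (o = ((½)/(-4) - 75)*(-50) = ((½)*(-¼) - 75)*(-50) = (-⅛ - 75)*(-50) = -601/8*(-50) = 15025/4 ≈ 3756.3)
(26311 + o) + y(-139, P) = (26311 + 15025/4) + 80 = 120269/4 + 80 = 120589/4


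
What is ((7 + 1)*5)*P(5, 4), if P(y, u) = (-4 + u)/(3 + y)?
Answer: 0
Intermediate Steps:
P(y, u) = (-4 + u)/(3 + y)
((7 + 1)*5)*P(5, 4) = ((7 + 1)*5)*((-4 + 4)/(3 + 5)) = (8*5)*(0/8) = 40*((1/8)*0) = 40*0 = 0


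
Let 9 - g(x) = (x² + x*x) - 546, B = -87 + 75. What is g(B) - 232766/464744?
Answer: 61926941/232372 ≈ 266.50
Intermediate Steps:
B = -12
g(x) = 555 - 2*x² (g(x) = 9 - ((x² + x*x) - 546) = 9 - ((x² + x²) - 546) = 9 - (2*x² - 546) = 9 - (-546 + 2*x²) = 9 + (546 - 2*x²) = 555 - 2*x²)
g(B) - 232766/464744 = (555 - 2*(-12)²) - 232766/464744 = (555 - 2*144) - 232766*1/464744 = (555 - 288) - 116383/232372 = 267 - 116383/232372 = 61926941/232372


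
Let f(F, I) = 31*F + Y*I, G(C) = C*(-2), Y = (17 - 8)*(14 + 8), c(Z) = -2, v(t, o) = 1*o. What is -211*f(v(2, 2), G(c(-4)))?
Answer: -180194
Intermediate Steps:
v(t, o) = o
Y = 198 (Y = 9*22 = 198)
G(C) = -2*C
f(F, I) = 31*F + 198*I
-211*f(v(2, 2), G(c(-4))) = -211*(31*2 + 198*(-2*(-2))) = -211*(62 + 198*4) = -211*(62 + 792) = -211*854 = -180194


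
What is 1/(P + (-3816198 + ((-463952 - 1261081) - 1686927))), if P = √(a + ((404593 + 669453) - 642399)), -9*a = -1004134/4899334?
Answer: -11382801507891/82276687101922737206 - 3*√5828078213122999834/575936809713459160442 ≈ -1.3836e-7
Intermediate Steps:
a = 502067/22047003 (a = -(-1004134)/(9*4899334) = -⅑*(-502067/2449667) = 502067/22047003 ≈ 0.022773)
P = 2*√5828078213122999834/7349001 (P = √(502067/22047003 + ((404593 + 669453) - 642399)) = √(502067/22047003 + (1074046 - 642399)) = √(502067/22047003 + 431647) = √(9516523206008/22047003) = 2*√5828078213122999834/7349001 ≈ 657.00)
1/(P + (-3816198 + ((-463952 - 1261081) - 1686927))) = 1/(2*√5828078213122999834/7349001 + (-3816198 + ((-463952 - 1261081) - 1686927))) = 1/(2*√5828078213122999834/7349001 + (-3816198 + (-1725033 - 1686927))) = 1/(2*√5828078213122999834/7349001 + (-3816198 - 3411960)) = 1/(2*√5828078213122999834/7349001 - 7228158) = 1/(-7228158 + 2*√5828078213122999834/7349001)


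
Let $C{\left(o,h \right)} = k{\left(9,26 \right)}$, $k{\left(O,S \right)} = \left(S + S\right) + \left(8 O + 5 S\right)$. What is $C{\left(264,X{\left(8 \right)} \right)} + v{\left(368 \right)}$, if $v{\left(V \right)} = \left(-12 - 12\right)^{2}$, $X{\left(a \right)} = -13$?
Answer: $830$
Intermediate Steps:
$v{\left(V \right)} = 576$ ($v{\left(V \right)} = \left(-24\right)^{2} = 576$)
$k{\left(O,S \right)} = 7 S + 8 O$ ($k{\left(O,S \right)} = 2 S + \left(5 S + 8 O\right) = 7 S + 8 O$)
$C{\left(o,h \right)} = 254$ ($C{\left(o,h \right)} = 7 \cdot 26 + 8 \cdot 9 = 182 + 72 = 254$)
$C{\left(264,X{\left(8 \right)} \right)} + v{\left(368 \right)} = 254 + 576 = 830$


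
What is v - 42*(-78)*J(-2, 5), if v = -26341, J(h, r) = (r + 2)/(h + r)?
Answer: -18697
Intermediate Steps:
J(h, r) = (2 + r)/(h + r)
v - 42*(-78)*J(-2, 5) = -26341 - 42*(-78)*(2 + 5)/(-2 + 5) = -26341 - (-3276)*7/3 = -26341 - 1*(-7644) = -26341 + 7644 = -18697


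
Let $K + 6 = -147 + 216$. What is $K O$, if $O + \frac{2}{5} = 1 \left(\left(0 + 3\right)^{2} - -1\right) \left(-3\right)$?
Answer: $- \frac{9576}{5} \approx -1915.2$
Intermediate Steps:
$K = 63$ ($K = -6 + \left(-147 + 216\right) = -6 + 69 = 63$)
$O = - \frac{152}{5}$ ($O = - \frac{2}{5} + 1 \left(\left(0 + 3\right)^{2} - -1\right) \left(-3\right) = - \frac{2}{5} + 1 \left(3^{2} + 1\right) \left(-3\right) = - \frac{2}{5} + 1 \left(9 + 1\right) \left(-3\right) = - \frac{2}{5} + 1 \cdot 10 \left(-3\right) = - \frac{2}{5} + 10 \left(-3\right) = - \frac{2}{5} - 30 = - \frac{152}{5} \approx -30.4$)
$K O = 63 \left(- \frac{152}{5}\right) = - \frac{9576}{5}$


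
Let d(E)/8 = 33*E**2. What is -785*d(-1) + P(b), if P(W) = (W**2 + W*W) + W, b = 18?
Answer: -206574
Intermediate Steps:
d(E) = 264*E**2 (d(E) = 8*(33*E**2) = 264*E**2)
P(W) = W + 2*W**2 (P(W) = (W**2 + W**2) + W = 2*W**2 + W = W + 2*W**2)
-785*d(-1) + P(b) = -207240*(-1)**2 + 18*(1 + 2*18) = -207240 + 18*(1 + 36) = -785*264 + 18*37 = -207240 + 666 = -206574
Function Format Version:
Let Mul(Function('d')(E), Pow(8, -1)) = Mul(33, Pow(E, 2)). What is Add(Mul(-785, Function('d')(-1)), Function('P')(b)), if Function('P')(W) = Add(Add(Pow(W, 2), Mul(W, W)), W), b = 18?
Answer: -206574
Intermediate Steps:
Function('d')(E) = Mul(264, Pow(E, 2)) (Function('d')(E) = Mul(8, Mul(33, Pow(E, 2))) = Mul(264, Pow(E, 2)))
Function('P')(W) = Add(W, Mul(2, Pow(W, 2))) (Function('P')(W) = Add(Add(Pow(W, 2), Pow(W, 2)), W) = Add(Mul(2, Pow(W, 2)), W) = Add(W, Mul(2, Pow(W, 2))))
Add(Mul(-785, Function('d')(-1)), Function('P')(b)) = Add(Mul(-785, Mul(264, Pow(-1, 2))), Mul(18, Add(1, Mul(2, 18)))) = Add(Mul(-785, Mul(264, 1)), Mul(18, Add(1, 36))) = Add(Mul(-785, 264), Mul(18, 37)) = Add(-207240, 666) = -206574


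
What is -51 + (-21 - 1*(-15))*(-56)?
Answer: 285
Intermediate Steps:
-51 + (-21 - 1*(-15))*(-56) = -51 + (-21 + 15)*(-56) = -51 - 6*(-56) = -51 + 336 = 285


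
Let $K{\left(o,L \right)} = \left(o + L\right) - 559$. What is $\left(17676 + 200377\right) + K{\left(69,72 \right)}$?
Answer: $217635$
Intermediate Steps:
$K{\left(o,L \right)} = -559 + L + o$ ($K{\left(o,L \right)} = \left(L + o\right) - 559 = -559 + L + o$)
$\left(17676 + 200377\right) + K{\left(69,72 \right)} = \left(17676 + 200377\right) + \left(-559 + 72 + 69\right) = 218053 - 418 = 217635$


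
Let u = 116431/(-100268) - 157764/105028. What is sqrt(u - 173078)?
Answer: I*sqrt(50585031209677469113)/17095694 ≈ 416.03*I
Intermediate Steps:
u = -1001685565/376105268 (u = 116431*(-1/100268) - 157764*1/105028 = -16633/14324 - 39441/26257 = -1001685565/376105268 ≈ -2.6633)
sqrt(u - 173078) = sqrt(-1001685565/376105268 - 173078) = sqrt(-65096549260469/376105268) = I*sqrt(50585031209677469113)/17095694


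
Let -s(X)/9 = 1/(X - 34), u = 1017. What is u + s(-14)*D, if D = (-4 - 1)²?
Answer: 16347/16 ≈ 1021.7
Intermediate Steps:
s(X) = -9/(-34 + X) (s(X) = -9/(X - 34) = -9/(-34 + X))
D = 25 (D = (-5)² = 25)
u + s(-14)*D = 1017 - 9/(-34 - 14)*25 = 1017 - 9/(-48)*25 = 1017 - 9*(-1/48)*25 = 1017 + (3/16)*25 = 1017 + 75/16 = 16347/16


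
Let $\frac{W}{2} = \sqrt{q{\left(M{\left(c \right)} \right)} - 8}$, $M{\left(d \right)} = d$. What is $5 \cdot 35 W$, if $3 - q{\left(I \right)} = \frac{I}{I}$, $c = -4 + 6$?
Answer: $350 i \sqrt{6} \approx 857.32 i$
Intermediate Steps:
$c = 2$
$q{\left(I \right)} = 2$ ($q{\left(I \right)} = 3 - \frac{I}{I} = 3 - 1 = 2$)
$W = 2 i \sqrt{6}$ ($W = 2 \sqrt{2 - 8} = 2 \sqrt{-6} = 2 i \sqrt{6} \approx 4.899 i$)
$5 \cdot 35 W = 5 \cdot 35 \cdot 2 i \sqrt{6} = 175 \cdot 2 i \sqrt{6} = 350 i \sqrt{6}$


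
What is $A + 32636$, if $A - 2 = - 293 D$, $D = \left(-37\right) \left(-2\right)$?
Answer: $10956$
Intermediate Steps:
$D = 74$
$A = -21680$ ($A = 2 - 21682 = -21680$)
$A + 32636 = -21680 + 32636 = 10956$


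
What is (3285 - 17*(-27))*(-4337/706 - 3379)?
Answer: -4473913392/353 ≈ -1.2674e+7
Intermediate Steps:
(3285 - 17*(-27))*(-4337/706 - 3379) = (3285 + 459)*(-4337*1/706 - 3379) = 3744*(-4337/706 - 3379) = 3744*(-2389911/706) = -4473913392/353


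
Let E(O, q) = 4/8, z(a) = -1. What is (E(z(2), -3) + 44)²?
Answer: 7921/4 ≈ 1980.3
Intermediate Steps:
E(O, q) = ½ (E(O, q) = 4*(⅛) = ½)
(E(z(2), -3) + 44)² = (½ + 44)² = (89/2)² = 7921/4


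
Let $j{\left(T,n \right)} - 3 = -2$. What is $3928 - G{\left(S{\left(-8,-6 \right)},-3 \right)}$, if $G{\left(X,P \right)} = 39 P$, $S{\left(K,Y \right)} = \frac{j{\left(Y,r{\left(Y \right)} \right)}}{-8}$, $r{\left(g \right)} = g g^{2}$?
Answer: $4045$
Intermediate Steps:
$r{\left(g \right)} = g^{3}$
$j{\left(T,n \right)} = 1$ ($j{\left(T,n \right)} = 3 - 2 = 1$)
$S{\left(K,Y \right)} = - \frac{1}{8}$ ($S{\left(K,Y \right)} = 1 \frac{1}{-8} = 1 \left(- \frac{1}{8}\right) = - \frac{1}{8}$)
$3928 - G{\left(S{\left(-8,-6 \right)},-3 \right)} = 3928 - 39 \left(-3\right) = 3928 - -117 = 3928 + 117 = 4045$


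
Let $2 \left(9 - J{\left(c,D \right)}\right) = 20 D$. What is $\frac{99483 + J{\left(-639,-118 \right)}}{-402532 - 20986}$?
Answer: $- \frac{50336}{211759} \approx -0.2377$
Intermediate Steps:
$J{\left(c,D \right)} = 9 - 10 D$ ($J{\left(c,D \right)} = 9 - \frac{20 D}{2} = 9 - 10 D$)
$\frac{99483 + J{\left(-639,-118 \right)}}{-402532 - 20986} = \frac{99483 + \left(9 - -1180\right)}{-402532 - 20986} = \frac{99483 + \left(9 + 1180\right)}{-423518} = \left(99483 + 1189\right) \left(- \frac{1}{423518}\right) = 100672 \left(- \frac{1}{423518}\right) = - \frac{50336}{211759}$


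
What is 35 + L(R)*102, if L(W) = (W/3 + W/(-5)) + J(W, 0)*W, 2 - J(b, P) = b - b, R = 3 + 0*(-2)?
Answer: 3439/5 ≈ 687.80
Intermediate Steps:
R = 3 (R = 3 + 0 = 3)
J(b, P) = 2 (J(b, P) = 2 - (b - b) = 2 - 1*0 = 2 + 0 = 2)
L(W) = 32*W/15 (L(W) = (W/3 + W/(-5)) + 2*W = (W*(1/3) + W*(-1/5)) + 2*W = (W/3 - W/5) + 2*W = 2*W/15 + 2*W = 32*W/15)
35 + L(R)*102 = 35 + ((32/15)*3)*102 = 35 + (32/5)*102 = 35 + 3264/5 = 3439/5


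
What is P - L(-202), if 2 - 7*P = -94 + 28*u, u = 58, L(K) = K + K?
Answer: 1300/7 ≈ 185.71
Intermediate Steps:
L(K) = 2*K
P = -1528/7 (P = 2/7 - (-94 + 28*58)/7 = 2/7 - (-94 + 1624)/7 = 2/7 - ⅐*1530 = 2/7 - 1530/7 = -1528/7 ≈ -218.29)
P - L(-202) = -1528/7 - 2*(-202) = -1528/7 - 1*(-404) = -1528/7 + 404 = 1300/7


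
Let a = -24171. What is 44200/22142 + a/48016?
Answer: 793556459/531585136 ≈ 1.4928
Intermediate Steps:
44200/22142 + a/48016 = 44200/22142 - 24171/48016 = 44200*(1/22142) - 24171*1/48016 = 22100/11071 - 24171/48016 = 793556459/531585136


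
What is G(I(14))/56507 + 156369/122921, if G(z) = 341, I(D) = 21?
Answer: 807078104/631445177 ≈ 1.2781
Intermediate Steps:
G(I(14))/56507 + 156369/122921 = 341/56507 + 156369/122921 = 341*(1/56507) + 156369*(1/122921) = 31/5137 + 156369/122921 = 807078104/631445177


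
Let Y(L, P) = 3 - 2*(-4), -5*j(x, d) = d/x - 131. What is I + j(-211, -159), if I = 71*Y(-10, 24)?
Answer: 851437/1055 ≈ 807.05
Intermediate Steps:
j(x, d) = 131/5 - d/(5*x) (j(x, d) = -(d/x - 131)/5 = -(-131 + d/x)/5 = 131/5 - d/(5*x))
Y(L, P) = 11 (Y(L, P) = 3 + 8 = 11)
I = 781 (I = 71*11 = 781)
I + j(-211, -159) = 781 + (1/5)*(-1*(-159) + 131*(-211))/(-211) = 781 + (1/5)*(-1/211)*(159 - 27641) = 781 + (1/5)*(-1/211)*(-27482) = 781 + 27482/1055 = 851437/1055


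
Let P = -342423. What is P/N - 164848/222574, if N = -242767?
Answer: 18097401193/27016811129 ≈ 0.66986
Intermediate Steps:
P/N - 164848/222574 = -342423/(-242767) - 164848/222574 = -342423*(-1/242767) - 164848*1/222574 = 342423/242767 - 82424/111287 = 18097401193/27016811129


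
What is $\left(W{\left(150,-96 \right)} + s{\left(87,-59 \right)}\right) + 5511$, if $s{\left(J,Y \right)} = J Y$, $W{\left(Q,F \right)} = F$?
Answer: $282$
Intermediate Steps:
$\left(W{\left(150,-96 \right)} + s{\left(87,-59 \right)}\right) + 5511 = \left(-96 + 87 \left(-59\right)\right) + 5511 = \left(-96 - 5133\right) + 5511 = -5229 + 5511 = 282$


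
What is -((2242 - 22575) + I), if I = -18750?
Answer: 39083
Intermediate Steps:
-((2242 - 22575) + I) = -((2242 - 22575) - 18750) = -(-20333 - 18750) = -1*(-39083) = 39083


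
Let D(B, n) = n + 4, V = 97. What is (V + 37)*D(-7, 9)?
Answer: 1742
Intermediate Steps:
D(B, n) = 4 + n
(V + 37)*D(-7, 9) = (97 + 37)*(4 + 9) = 134*13 = 1742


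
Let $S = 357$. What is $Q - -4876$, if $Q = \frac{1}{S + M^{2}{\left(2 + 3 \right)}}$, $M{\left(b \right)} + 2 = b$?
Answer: $\frac{1784617}{366} \approx 4876.0$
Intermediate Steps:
$M{\left(b \right)} = -2 + b$
$Q = \frac{1}{366}$ ($Q = \frac{1}{357 + \left(-2 + \left(2 + 3\right)\right)^{2}} = \frac{1}{357 + \left(-2 + 5\right)^{2}} = \frac{1}{357 + 3^{2}} = \frac{1}{357 + 9} = \frac{1}{366} \approx 0.0027322$)
$Q - -4876 = \frac{1}{366} - -4876 = \frac{1}{366} + 4876 = \frac{1784617}{366}$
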